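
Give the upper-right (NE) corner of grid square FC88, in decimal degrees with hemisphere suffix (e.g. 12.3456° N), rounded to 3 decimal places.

Field F=5, C=2: +5·20° lon, +2·10° lat → SW at lon -80°, lat -70°.
Square 8, 8: +8·2° lon, +8·1° lat → SW at lon -64°, lat -62°.
Cell spans 2° lon × 1° lat. NE corner is SW corner plus one full cell.
latitude 61.000° S, longitude 62.000° W.

61.000° S, 62.000° W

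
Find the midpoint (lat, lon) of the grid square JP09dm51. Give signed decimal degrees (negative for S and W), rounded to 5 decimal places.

69.50625, 0.29583

Field J=9, P=15: +9·20° lon, +15·10° lat → SW at lon 0°, lat 60°.
Square 0, 9: +0·2° lon, +9·1° lat → SW at lon 0°, lat 69°.
Subsquare d=3, m=12: +3·0.0833333° lon, +12·0.0416667° lat → SW at lon 0.25°, lat 69.5°.
Extended square 5, 1: +5·0.00833333° lon, +1·0.00416667° lat → SW at lon 0.291667°, lat 69.5042°.
Cell spans 0.00833333° lon × 0.00416667° lat. Centre is SW corner plus half of each.
latitude 69.50625, longitude 0.29583.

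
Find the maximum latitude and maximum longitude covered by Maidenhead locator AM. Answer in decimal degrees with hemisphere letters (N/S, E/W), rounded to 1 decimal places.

Field A=0, M=12: +0·20° lon, +12·10° lat → SW at lon -180°, lat 30°.
Cell spans 20° lon × 10° lat. NE corner is SW corner plus one full cell.
latitude 40.0° N, longitude 160.0° W.

40.0° N, 160.0° W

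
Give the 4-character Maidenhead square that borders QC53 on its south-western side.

Longitude square 5; −1 → 4.
Latitude square 3; −1 → 2.

QC42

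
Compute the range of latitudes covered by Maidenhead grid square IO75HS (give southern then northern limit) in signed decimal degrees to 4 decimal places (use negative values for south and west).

55.7500, 55.7917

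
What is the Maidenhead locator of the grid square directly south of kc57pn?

Latitude subsquare n = 13; −1 → 12 = m.
The longitude characters are unchanged.

KC57pm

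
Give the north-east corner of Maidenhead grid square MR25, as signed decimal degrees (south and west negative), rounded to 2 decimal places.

86.00, 66.00

Field M=12, R=17: +12·20° lon, +17·10° lat → SW at lon 60°, lat 80°.
Square 2, 5: +2·2° lon, +5·1° lat → SW at lon 64°, lat 85°.
Cell spans 2° lon × 1° lat. NE corner is SW corner plus one full cell.
latitude 86.00, longitude 66.00.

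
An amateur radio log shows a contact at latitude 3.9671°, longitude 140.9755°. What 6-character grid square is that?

QJ03lx

Offset from 180°W / 90°S: lon 320.9755°, lat 93.9671°.
Field: 320.9755/20 → 16 → Q, 93.9671/10 → 9 → J; chars QJ.
Square: 0.9755/2 → 0, 3.9671/1 → 3; chars 03.
Subsquare: 0.9755/0.0833333 → 11 → l, 0.9671/0.0416667 → 23 → x; chars lx.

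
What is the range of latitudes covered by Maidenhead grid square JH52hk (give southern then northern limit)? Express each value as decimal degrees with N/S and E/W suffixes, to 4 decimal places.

Field J=9, H=7: +9·20° lon, +7·10° lat → SW at lon 0°, lat -20°.
Square 5, 2: +5·2° lon, +2·1° lat → SW at lon 10°, lat -18°.
Subsquare h=7, k=10: +7·0.0833333° lon, +10·0.0416667° lat → SW at lon 10.5833°, lat -17.5833°.
Cell spans 0.0833333° lon × 0.0416667° lat.
south 17.5833° S, north 17.5417° S.

17.5833° S, 17.5417° S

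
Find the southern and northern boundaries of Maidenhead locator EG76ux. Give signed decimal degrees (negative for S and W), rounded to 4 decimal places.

-23.0417, -23.0000

Field E=4, G=6: +4·20° lon, +6·10° lat → SW at lon -100°, lat -30°.
Square 7, 6: +7·2° lon, +6·1° lat → SW at lon -86°, lat -24°.
Subsquare u=20, x=23: +20·0.0833333° lon, +23·0.0416667° lat → SW at lon -84.3333°, lat -23.0417°.
Cell spans 0.0833333° lon × 0.0416667° lat.
south -23.0417, north -23.0000.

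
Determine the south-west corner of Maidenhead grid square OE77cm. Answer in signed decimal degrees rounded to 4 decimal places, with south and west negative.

Field O=14, E=4: +14·20° lon, +4·10° lat → SW at lon 100°, lat -50°.
Square 7, 7: +7·2° lon, +7·1° lat → SW at lon 114°, lat -43°.
Subsquare c=2, m=12: +2·0.0833333° lon, +12·0.0416667° lat → SW at lon 114.167°, lat -42.5°.
latitude -42.5000, longitude 114.1667.

-42.5000, 114.1667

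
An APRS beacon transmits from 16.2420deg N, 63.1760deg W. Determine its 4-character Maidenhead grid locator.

FK86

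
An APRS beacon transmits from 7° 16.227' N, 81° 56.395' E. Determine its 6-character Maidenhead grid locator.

NJ07xg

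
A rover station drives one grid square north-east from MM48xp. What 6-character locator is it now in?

Longitude subsquare x = 23; +1 → 24, wraps to 0 = a, carry into square.
Longitude square 4; +1 → 5.
Latitude subsquare p = 15; +1 → 16 = q.

MM58aq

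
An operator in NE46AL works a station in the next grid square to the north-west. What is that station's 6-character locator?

NE36xm

Longitude subsquare a = 0; −1 → -1, wraps to 23 = x, carry into square.
Longitude square 4; −1 → 3.
Latitude subsquare l = 11; +1 → 12 = m.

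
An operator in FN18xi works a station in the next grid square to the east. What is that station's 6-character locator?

FN28ai

Longitude subsquare x = 23; +1 → 24, wraps to 0 = a, carry into square.
Longitude square 1; +1 → 2.
The latitude characters are unchanged.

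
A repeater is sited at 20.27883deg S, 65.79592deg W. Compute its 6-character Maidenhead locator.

Shift to the Maidenhead origin (180°W, 90°S): lon 114.2041, lat 69.7212.
Field (20°×10°, letters A–R): 114.2041/20 → 5 → F, 69.7212/10 → 6 → G; chars FG.
Square (2°×1°, digits 0–9): 14.2041/2 → 7, 9.7212/1 → 9; chars 79.
Subsquare (5′×2.5′, letters a–x): 0.2041/0.0833333 → 2 → c, 0.7212/0.0416667 → 17 → r; chars cr.

FG79cr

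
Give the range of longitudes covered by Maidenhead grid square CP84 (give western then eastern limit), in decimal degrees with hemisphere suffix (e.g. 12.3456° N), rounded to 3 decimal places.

Field C=2, P=15: +2·20° lon, +15·10° lat → SW at lon -140°, lat 60°.
Square 8, 4: +8·2° lon, +4·1° lat → SW at lon -124°, lat 64°.
Cell spans 2° lon × 1° lat.
west 124.000° W, east 122.000° W.

124.000° W, 122.000° W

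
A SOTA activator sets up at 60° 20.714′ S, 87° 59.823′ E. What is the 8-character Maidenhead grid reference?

NC39xp97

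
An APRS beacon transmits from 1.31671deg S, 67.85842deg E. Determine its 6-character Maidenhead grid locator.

MI38wq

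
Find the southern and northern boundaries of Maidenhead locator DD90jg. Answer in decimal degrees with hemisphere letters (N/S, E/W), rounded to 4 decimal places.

59.7500° S, 59.7083° S

Field D=3, D=3: +3·20° lon, +3·10° lat → SW at lon -120°, lat -60°.
Square 9, 0: +9·2° lon, +0·1° lat → SW at lon -102°, lat -60°.
Subsquare j=9, g=6: +9·0.0833333° lon, +6·0.0416667° lat → SW at lon -101.25°, lat -59.75°.
Cell spans 0.0833333° lon × 0.0416667° lat.
south 59.7500° S, north 59.7083° S.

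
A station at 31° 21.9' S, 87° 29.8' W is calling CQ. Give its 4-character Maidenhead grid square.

EF68

Shift to the Maidenhead origin (180°W, 90°S): lon 92.50, lat 58.64.
Field: lon ⌊92.50/20⌋ = 4 → E; lat ⌊58.64/10⌋ = 5 → F.
Square: lon ⌊12.50/2⌋ = 6; lat ⌊8.64/1⌋ = 8.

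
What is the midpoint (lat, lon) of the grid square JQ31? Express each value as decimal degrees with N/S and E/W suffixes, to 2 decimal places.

71.50° N, 7.00° E

Field J=9, Q=16: +9·20° lon, +16·10° lat → SW at lon 0°, lat 70°.
Square 3, 1: +3·2° lon, +1·1° lat → SW at lon 6°, lat 71°.
Cell spans 2° lon × 1° lat. Centre is SW corner plus half of each.
latitude 71.50° N, longitude 7.00° E.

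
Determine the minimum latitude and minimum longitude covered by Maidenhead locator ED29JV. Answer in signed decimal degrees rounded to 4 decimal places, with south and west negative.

Field E=4, D=3: +4·20° lon, +3·10° lat → SW at lon -100°, lat -60°.
Square 2, 9: +2·2° lon, +9·1° lat → SW at lon -96°, lat -51°.
Subsquare j=9, v=21: +9·0.0833333° lon, +21·0.0416667° lat → SW at lon -95.25°, lat -50.125°.
latitude -50.1250, longitude -95.2500.

-50.1250, -95.2500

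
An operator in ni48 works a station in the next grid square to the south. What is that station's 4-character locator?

Latitude square 8; −1 → 7.
The longitude characters are unchanged.

NI47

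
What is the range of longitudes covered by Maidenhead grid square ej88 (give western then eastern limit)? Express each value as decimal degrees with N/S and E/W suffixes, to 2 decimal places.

84.00° W, 82.00° W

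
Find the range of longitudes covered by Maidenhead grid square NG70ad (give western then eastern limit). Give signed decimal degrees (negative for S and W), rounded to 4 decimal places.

Field N=13, G=6: +13·20° lon, +6·10° lat → SW at lon 80°, lat -30°.
Square 7, 0: +7·2° lon, +0·1° lat → SW at lon 94°, lat -30°.
Subsquare a=0, d=3: +0·0.0833333° lon, +3·0.0416667° lat → SW at lon 94°, lat -29.875°.
Cell spans 0.0833333° lon × 0.0416667° lat.
west 94.0000, east 94.0833.

94.0000, 94.0833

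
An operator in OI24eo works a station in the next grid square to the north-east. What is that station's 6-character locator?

OI24fp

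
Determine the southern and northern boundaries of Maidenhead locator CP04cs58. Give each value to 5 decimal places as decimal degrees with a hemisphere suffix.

64.78333° N, 64.78750° N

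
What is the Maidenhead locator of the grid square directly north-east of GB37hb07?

Longitude extended square 0; +1 → 1.
Latitude extended square 7; +1 → 8.

GB37hb18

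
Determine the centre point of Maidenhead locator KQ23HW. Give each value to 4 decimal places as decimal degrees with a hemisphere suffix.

73.9375° N, 24.6250° E

Field K=10, Q=16: +10·20° lon, +16·10° lat → SW at lon 20°, lat 70°.
Square 2, 3: +2·2° lon, +3·1° lat → SW at lon 24°, lat 73°.
Subsquare h=7, w=22: +7·0.0833333° lon, +22·0.0416667° lat → SW at lon 24.5833°, lat 73.9167°.
Cell spans 0.0833333° lon × 0.0416667° lat. Centre is SW corner plus half of each.
latitude 73.9375° N, longitude 24.6250° E.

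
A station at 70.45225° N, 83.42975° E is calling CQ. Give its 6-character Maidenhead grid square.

NQ10rk

Offset from 180°W / 90°S: lon 263.4298°, lat 160.4522°.
Field: 263.4298/20 → 13 → N, 160.4522/10 → 16 → Q; chars NQ.
Square: 3.4298/2 → 1, 0.4522/1 → 0; chars 10.
Subsquare: 1.4298/0.0833333 → 17 → r, 0.4522/0.0416667 → 10 → k; chars rk.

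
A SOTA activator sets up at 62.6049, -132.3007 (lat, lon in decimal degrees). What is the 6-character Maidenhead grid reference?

Add 180° to longitude and 90° to latitude: 47.6993, 152.6049.
Field: lon ⌊47.6993/20⌋ = 2 → C; lat ⌊152.6049/10⌋ = 15 → P.
Square: lon ⌊7.6993/2⌋ = 3; lat ⌊2.6049/1⌋ = 2.
Subsquare: lon ⌊1.6993/0.0833333⌋ = 20 → u; lat ⌊0.6049/0.0416667⌋ = 14 → o.

CP32uo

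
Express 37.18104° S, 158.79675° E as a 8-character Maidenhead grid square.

Add 180° to longitude and 90° to latitude: 338.79675, 52.81896.
Field: lon ⌊338.79675/20⌋ = 16 → Q; lat ⌊52.81896/10⌋ = 5 → F.
Square: lon ⌊18.79675/2⌋ = 9; lat ⌊2.81896/1⌋ = 2.
Subsquare: lon ⌊0.79675/0.0833333⌋ = 9 → j; lat ⌊0.81896/0.0416667⌋ = 19 → t.
Extended square: lon ⌊0.04675/0.00833333⌋ = 5; lat ⌊0.02729/0.00416667⌋ = 6.

QF92jt56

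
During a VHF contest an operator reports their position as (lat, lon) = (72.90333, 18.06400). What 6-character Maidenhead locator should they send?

JQ92av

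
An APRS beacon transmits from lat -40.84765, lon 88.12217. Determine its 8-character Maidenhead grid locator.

NE49bd46

Add 180° to longitude and 90° to latitude: 268.12217, 49.15235.
Field (20°×10°, letters A–R): 268.12217/20 → 13 → N, 49.15235/10 → 4 → E; chars NE.
Square (2°×1°, digits 0–9): 8.12217/2 → 4, 9.15235/1 → 9; chars 49.
Subsquare (5′×2.5′, letters a–x): 0.12217/0.0833333 → 1 → b, 0.15235/0.0416667 → 3 → d; chars bd.
Extended square (30″×15″, digits 0–9): 0.03884/0.00833333 → 4, 0.02735/0.00416667 → 6; chars 46.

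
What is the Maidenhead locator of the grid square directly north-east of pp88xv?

PP98aw

Longitude subsquare x = 23; +1 → 24, wraps to 0 = a, carry into square.
Longitude square 8; +1 → 9.
Latitude subsquare v = 21; +1 → 22 = w.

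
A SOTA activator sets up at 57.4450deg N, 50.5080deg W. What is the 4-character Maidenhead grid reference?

GO47

Shift to the Maidenhead origin (180°W, 90°S): lon 129.49, lat 147.44.
Field (20°×10°, letters A–R): lon ⌊129.49/20⌋ = 6 → G; lat ⌊147.44/10⌋ = 14 → O.
Square (2°×1°, digits 0–9): lon ⌊9.49/2⌋ = 4; lat ⌊7.44/1⌋ = 7.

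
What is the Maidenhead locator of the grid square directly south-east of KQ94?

LQ03

Longitude square 9; +1 → 10, wraps to 0, carry into field.
Longitude field K = 10; +1 → 11 = L.
Latitude square 4; −1 → 3.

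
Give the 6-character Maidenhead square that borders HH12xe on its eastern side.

HH22ae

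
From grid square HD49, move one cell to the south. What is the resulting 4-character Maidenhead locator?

HD48

Latitude square 9; −1 → 8.
The longitude characters are unchanged.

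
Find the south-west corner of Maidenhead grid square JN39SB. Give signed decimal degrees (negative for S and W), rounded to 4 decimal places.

Field J=9, N=13: +9·20° lon, +13·10° lat → SW at lon 0°, lat 40°.
Square 3, 9: +3·2° lon, +9·1° lat → SW at lon 6°, lat 49°.
Subsquare s=18, b=1: +18·0.0833333° lon, +1·0.0416667° lat → SW at lon 7.5°, lat 49.0417°.
latitude 49.0417, longitude 7.5000.

49.0417, 7.5000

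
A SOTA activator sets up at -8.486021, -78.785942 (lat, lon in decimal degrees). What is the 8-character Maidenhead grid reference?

FI01om53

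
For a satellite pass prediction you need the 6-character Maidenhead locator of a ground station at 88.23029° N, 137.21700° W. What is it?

Add 180° to longitude and 90° to latitude: 42.7830, 178.2303.
Field: lon ⌊42.7830/20⌋ = 2 → C; lat ⌊178.2303/10⌋ = 17 → R.
Square: lon ⌊2.7830/2⌋ = 1; lat ⌊8.2303/1⌋ = 8.
Subsquare: lon ⌊0.7830/0.0833333⌋ = 9 → j; lat ⌊0.2303/0.0416667⌋ = 5 → f.

CR18jf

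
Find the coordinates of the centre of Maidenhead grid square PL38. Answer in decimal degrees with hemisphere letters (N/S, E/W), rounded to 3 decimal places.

28.500° N, 127.000° E

Field P=15, L=11: +15·20° lon, +11·10° lat → SW at lon 120°, lat 20°.
Square 3, 8: +3·2° lon, +8·1° lat → SW at lon 126°, lat 28°.
Cell spans 2° lon × 1° lat. Centre is SW corner plus half of each.
latitude 28.500° N, longitude 127.000° E.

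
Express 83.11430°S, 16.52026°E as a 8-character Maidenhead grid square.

JA86gv22

Shift to the Maidenhead origin (180°W, 90°S): lon 196.52026, lat 6.88570.
Field: 196.52026/20 → 9 → J, 6.88570/10 → 0 → A; chars JA.
Square: 16.52026/2 → 8, 6.88570/1 → 6; chars 86.
Subsquare: 0.52026/0.0833333 → 6 → g, 0.88570/0.0416667 → 21 → v; chars gv.
Extended square: 0.02026/0.00833333 → 2, 0.01070/0.00416667 → 2; chars 22.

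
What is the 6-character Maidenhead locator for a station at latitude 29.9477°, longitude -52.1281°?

GL39ww

Shift to the Maidenhead origin (180°W, 90°S): lon 127.8719, lat 119.9477.
Field: lon ⌊127.8719/20⌋ = 6 → G; lat ⌊119.9477/10⌋ = 11 → L.
Square: lon ⌊7.8719/2⌋ = 3; lat ⌊9.9477/1⌋ = 9.
Subsquare: lon ⌊1.8719/0.0833333⌋ = 22 → w; lat ⌊0.9477/0.0416667⌋ = 22 → w.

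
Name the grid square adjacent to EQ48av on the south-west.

Longitude subsquare a = 0; −1 → -1, wraps to 23 = x, carry into square.
Longitude square 4; −1 → 3.
Latitude subsquare v = 21; −1 → 20 = u.

EQ38xu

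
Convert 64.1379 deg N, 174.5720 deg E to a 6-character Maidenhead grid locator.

Add 180° to longitude and 90° to latitude: 354.5720, 154.1379.
Field: 354.5720/20 → 17 → R, 154.1379/10 → 15 → P; chars RP.
Square: 14.5720/2 → 7, 4.1379/1 → 4; chars 74.
Subsquare: 0.5720/0.0833333 → 6 → g, 0.1379/0.0416667 → 3 → d; chars gd.

RP74gd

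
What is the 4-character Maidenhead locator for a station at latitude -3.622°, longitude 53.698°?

LI66

Add 180° to longitude and 90° to latitude: 233.70, 86.38.
Field (20°×10°, letters A–R): 233.70/20 → 11 → L, 86.38/10 → 8 → I; chars LI.
Square (2°×1°, digits 0–9): 13.70/2 → 6, 6.38/1 → 6; chars 66.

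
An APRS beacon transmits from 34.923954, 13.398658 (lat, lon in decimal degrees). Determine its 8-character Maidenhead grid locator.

JM64qw71

Shift to the Maidenhead origin (180°W, 90°S): lon 193.39866, lat 124.92395.
Field: lon ⌊193.39866/20⌋ = 9 → J; lat ⌊124.92395/10⌋ = 12 → M.
Square: lon ⌊13.39866/2⌋ = 6; lat ⌊4.92395/1⌋ = 4.
Subsquare: lon ⌊1.39866/0.0833333⌋ = 16 → q; lat ⌊0.92395/0.0416667⌋ = 22 → w.
Extended square: lon ⌊0.06532/0.00833333⌋ = 7; lat ⌊0.00729/0.00416667⌋ = 1.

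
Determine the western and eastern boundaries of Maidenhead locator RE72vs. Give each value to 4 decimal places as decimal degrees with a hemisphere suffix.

Field R=17, E=4: +17·20° lon, +4·10° lat → SW at lon 160°, lat -50°.
Square 7, 2: +7·2° lon, +2·1° lat → SW at lon 174°, lat -48°.
Subsquare v=21, s=18: +21·0.0833333° lon, +18·0.0416667° lat → SW at lon 175.75°, lat -47.25°.
Cell spans 0.0833333° lon × 0.0416667° lat.
west 175.7500° E, east 175.8333° E.

175.7500° E, 175.8333° E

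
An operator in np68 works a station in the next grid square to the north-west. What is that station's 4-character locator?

NP59

Longitude square 6; −1 → 5.
Latitude square 8; +1 → 9.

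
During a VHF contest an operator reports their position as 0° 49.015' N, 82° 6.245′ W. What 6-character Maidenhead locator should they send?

Add 180° to longitude and 90° to latitude: 97.8959, 90.8169.
Field (20°×10°, letters A–R): 97.8959/20 → 4 → E, 90.8169/10 → 9 → J; chars EJ.
Square (2°×1°, digits 0–9): 17.8959/2 → 8, 0.8169/1 → 0; chars 80.
Subsquare (5′×2.5′, letters a–x): 1.8959/0.0833333 → 22 → w, 0.8169/0.0416667 → 19 → t; chars wt.

EJ80wt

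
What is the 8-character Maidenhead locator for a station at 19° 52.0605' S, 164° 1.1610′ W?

Shift to the Maidenhead origin (180°W, 90°S): lon 15.98065, lat 70.13233.
Field: lon ⌊15.98065/20⌋ = 0 → A; lat ⌊70.13233/10⌋ = 7 → H.
Square: lon ⌊15.98065/2⌋ = 7; lat ⌊0.13233/1⌋ = 0.
Subsquare: lon ⌊1.98065/0.0833333⌋ = 23 → x; lat ⌊0.13233/0.0416667⌋ = 3 → d.
Extended square: lon ⌊0.06398/0.00833333⌋ = 7; lat ⌊0.00733/0.00416667⌋ = 1.

AH70xd71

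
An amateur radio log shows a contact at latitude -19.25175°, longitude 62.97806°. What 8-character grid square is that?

MH10lr79

Shift to the Maidenhead origin (180°W, 90°S): lon 242.97806, lat 70.74825.
Field: 242.97806/20 → 12 → M, 70.74825/10 → 7 → H; chars MH.
Square: 2.97806/2 → 1, 0.74825/1 → 0; chars 10.
Subsquare: 0.97806/0.0833333 → 11 → l, 0.74825/0.0416667 → 17 → r; chars lr.
Extended square: 0.06139/0.00833333 → 7, 0.03992/0.00416667 → 9; chars 79.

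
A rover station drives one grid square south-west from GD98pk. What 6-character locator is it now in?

Longitude subsquare p = 15; −1 → 14 = o.
Latitude subsquare k = 10; −1 → 9 = j.

GD98oj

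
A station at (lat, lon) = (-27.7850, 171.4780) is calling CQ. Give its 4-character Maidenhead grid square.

Shift to the Maidenhead origin (180°W, 90°S): lon 351.48, lat 62.22.
Field: lon ⌊351.48/20⌋ = 17 → R; lat ⌊62.22/10⌋ = 6 → G.
Square: lon ⌊11.48/2⌋ = 5; lat ⌊2.22/1⌋ = 2.

RG52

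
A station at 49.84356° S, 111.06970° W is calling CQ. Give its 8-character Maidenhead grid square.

DE40ld17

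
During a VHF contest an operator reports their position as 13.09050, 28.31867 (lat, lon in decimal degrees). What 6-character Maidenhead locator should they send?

KK43dc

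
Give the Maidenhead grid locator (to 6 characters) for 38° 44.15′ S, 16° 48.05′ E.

JF81jg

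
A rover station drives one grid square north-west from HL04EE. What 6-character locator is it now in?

HL04df

Longitude subsquare e = 4; −1 → 3 = d.
Latitude subsquare e = 4; +1 → 5 = f.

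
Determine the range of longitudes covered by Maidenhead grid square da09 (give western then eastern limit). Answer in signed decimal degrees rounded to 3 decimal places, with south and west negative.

-120.000, -118.000

Field D=3, A=0: +3·20° lon, +0·10° lat → SW at lon -120°, lat -90°.
Square 0, 9: +0·2° lon, +9·1° lat → SW at lon -120°, lat -81°.
Cell spans 2° lon × 1° lat.
west -120.000, east -118.000.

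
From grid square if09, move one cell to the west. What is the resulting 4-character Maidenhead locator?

HF99

Longitude square 0; −1 → -1, wraps to 9, carry into field.
Longitude field I = 8; −1 → 7 = H.
The latitude characters are unchanged.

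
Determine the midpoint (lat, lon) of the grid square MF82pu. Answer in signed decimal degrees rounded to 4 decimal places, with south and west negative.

-37.1458, 77.2917

Field M=12, F=5: +12·20° lon, +5·10° lat → SW at lon 60°, lat -40°.
Square 8, 2: +8·2° lon, +2·1° lat → SW at lon 76°, lat -38°.
Subsquare p=15, u=20: +15·0.0833333° lon, +20·0.0416667° lat → SW at lon 77.25°, lat -37.1667°.
Cell spans 0.0833333° lon × 0.0416667° lat. Centre is SW corner plus half of each.
latitude -37.1458, longitude 77.2917.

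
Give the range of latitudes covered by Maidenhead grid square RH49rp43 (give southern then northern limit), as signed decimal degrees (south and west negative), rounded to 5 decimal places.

-10.36250, -10.35833

Field R=17, H=7: +17·20° lon, +7·10° lat → SW at lon 160°, lat -20°.
Square 4, 9: +4·2° lon, +9·1° lat → SW at lon 168°, lat -11°.
Subsquare r=17, p=15: +17·0.0833333° lon, +15·0.0416667° lat → SW at lon 169.417°, lat -10.375°.
Extended square 4, 3: +4·0.00833333° lon, +3·0.00416667° lat → SW at lon 169.45°, lat -10.3625°.
Cell spans 0.00833333° lon × 0.00416667° lat.
south -10.36250, north -10.35833.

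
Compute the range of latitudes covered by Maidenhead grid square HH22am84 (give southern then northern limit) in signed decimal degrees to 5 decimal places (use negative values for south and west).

Field H=7, H=7: +7·20° lon, +7·10° lat → SW at lon -40°, lat -20°.
Square 2, 2: +2·2° lon, +2·1° lat → SW at lon -36°, lat -18°.
Subsquare a=0, m=12: +0·0.0833333° lon, +12·0.0416667° lat → SW at lon -36°, lat -17.5°.
Extended square 8, 4: +8·0.00833333° lon, +4·0.00416667° lat → SW at lon -35.9333°, lat -17.4833°.
Cell spans 0.00833333° lon × 0.00416667° lat.
south -17.48333, north -17.47917.

-17.48333, -17.47917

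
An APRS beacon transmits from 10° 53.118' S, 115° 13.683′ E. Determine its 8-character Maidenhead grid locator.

OH79oc77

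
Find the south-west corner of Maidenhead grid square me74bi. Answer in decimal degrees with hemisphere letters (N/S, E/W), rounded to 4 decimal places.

45.6667° S, 74.0833° E

Field M=12, E=4: +12·20° lon, +4·10° lat → SW at lon 60°, lat -50°.
Square 7, 4: +7·2° lon, +4·1° lat → SW at lon 74°, lat -46°.
Subsquare b=1, i=8: +1·0.0833333° lon, +8·0.0416667° lat → SW at lon 74.0833°, lat -45.6667°.
latitude 45.6667° S, longitude 74.0833° E.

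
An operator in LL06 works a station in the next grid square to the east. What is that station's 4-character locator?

Longitude square 0; +1 → 1.
The latitude characters are unchanged.

LL16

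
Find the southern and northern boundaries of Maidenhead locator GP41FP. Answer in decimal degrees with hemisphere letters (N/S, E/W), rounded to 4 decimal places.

61.6250° N, 61.6667° N

Field G=6, P=15: +6·20° lon, +15·10° lat → SW at lon -60°, lat 60°.
Square 4, 1: +4·2° lon, +1·1° lat → SW at lon -52°, lat 61°.
Subsquare f=5, p=15: +5·0.0833333° lon, +15·0.0416667° lat → SW at lon -51.5833°, lat 61.625°.
Cell spans 0.0833333° lon × 0.0416667° lat.
south 61.6250° N, north 61.6667° N.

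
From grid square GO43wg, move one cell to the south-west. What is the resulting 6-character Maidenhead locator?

GO43vf

Longitude subsquare w = 22; −1 → 21 = v.
Latitude subsquare g = 6; −1 → 5 = f.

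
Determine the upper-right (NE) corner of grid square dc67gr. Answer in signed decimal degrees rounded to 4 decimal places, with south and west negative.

-62.2500, -107.4167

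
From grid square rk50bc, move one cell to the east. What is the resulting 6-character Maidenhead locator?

Longitude subsquare b = 1; +1 → 2 = c.
The latitude characters are unchanged.

RK50cc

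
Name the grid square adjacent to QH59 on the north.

QI50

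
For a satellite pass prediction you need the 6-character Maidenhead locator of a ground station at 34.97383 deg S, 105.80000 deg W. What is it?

Shift to the Maidenhead origin (180°W, 90°S): lon 74.2000, lat 55.0262.
Field: lon ⌊74.2000/20⌋ = 3 → D; lat ⌊55.0262/10⌋ = 5 → F.
Square: lon ⌊14.2000/2⌋ = 7; lat ⌊5.0262/1⌋ = 5.
Subsquare: lon ⌊0.2000/0.0833333⌋ = 2 → c; lat ⌊0.0262/0.0416667⌋ = 0 → a.

DF75ca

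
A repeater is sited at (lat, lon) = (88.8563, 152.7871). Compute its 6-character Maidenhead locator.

QR68ju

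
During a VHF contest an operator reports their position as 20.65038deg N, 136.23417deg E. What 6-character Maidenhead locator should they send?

PL80cp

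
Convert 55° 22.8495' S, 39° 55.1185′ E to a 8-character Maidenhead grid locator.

KD94xo08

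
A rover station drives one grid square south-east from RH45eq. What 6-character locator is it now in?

RH45fp

Longitude subsquare e = 4; +1 → 5 = f.
Latitude subsquare q = 16; −1 → 15 = p.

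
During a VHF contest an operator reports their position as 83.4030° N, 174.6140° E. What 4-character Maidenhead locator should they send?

Offset from 180°W / 90°S: lon 354.61°, lat 173.40°.
Field: lon ⌊354.61/20⌋ = 17 → R; lat ⌊173.40/10⌋ = 17 → R.
Square: lon ⌊14.61/2⌋ = 7; lat ⌊3.40/1⌋ = 3.

RR73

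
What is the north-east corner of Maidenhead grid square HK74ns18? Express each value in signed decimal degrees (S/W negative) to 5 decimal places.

14.78750, -24.90000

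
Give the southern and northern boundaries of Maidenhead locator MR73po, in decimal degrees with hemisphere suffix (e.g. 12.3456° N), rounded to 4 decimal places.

83.5833° N, 83.6250° N

Field M=12, R=17: +12·20° lon, +17·10° lat → SW at lon 60°, lat 80°.
Square 7, 3: +7·2° lon, +3·1° lat → SW at lon 74°, lat 83°.
Subsquare p=15, o=14: +15·0.0833333° lon, +14·0.0416667° lat → SW at lon 75.25°, lat 83.5833°.
Cell spans 0.0833333° lon × 0.0416667° lat.
south 83.5833° N, north 83.6250° N.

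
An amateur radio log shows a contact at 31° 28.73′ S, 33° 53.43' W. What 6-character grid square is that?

Add 180° to longitude and 90° to latitude: 146.1095, 58.5212.
Field (20°×10°, letters A–R): lon ⌊146.1095/20⌋ = 7 → H; lat ⌊58.5212/10⌋ = 5 → F.
Square (2°×1°, digits 0–9): lon ⌊6.1095/2⌋ = 3; lat ⌊8.5212/1⌋ = 8.
Subsquare (5′×2.5′, letters a–x): lon ⌊0.1095/0.0833333⌋ = 1 → b; lat ⌊0.5212/0.0416667⌋ = 12 → m.

HF38bm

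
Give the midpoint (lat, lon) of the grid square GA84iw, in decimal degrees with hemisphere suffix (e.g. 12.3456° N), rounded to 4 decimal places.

85.0625° S, 43.2917° W

Field G=6, A=0: +6·20° lon, +0·10° lat → SW at lon -60°, lat -90°.
Square 8, 4: +8·2° lon, +4·1° lat → SW at lon -44°, lat -86°.
Subsquare i=8, w=22: +8·0.0833333° lon, +22·0.0416667° lat → SW at lon -43.3333°, lat -85.0833°.
Cell spans 0.0833333° lon × 0.0416667° lat. Centre is SW corner plus half of each.
latitude 85.0625° S, longitude 43.2917° W.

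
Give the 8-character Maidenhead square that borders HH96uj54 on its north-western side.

HH96uj45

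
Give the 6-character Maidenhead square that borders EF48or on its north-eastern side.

EF48ps

Longitude subsquare o = 14; +1 → 15 = p.
Latitude subsquare r = 17; +1 → 18 = s.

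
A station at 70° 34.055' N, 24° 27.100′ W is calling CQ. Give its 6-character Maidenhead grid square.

HQ70sn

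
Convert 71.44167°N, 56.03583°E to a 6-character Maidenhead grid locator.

Add 180° to longitude and 90° to latitude: 236.0358, 161.4417.
Field (20°×10°, letters A–R): 236.0358/20 → 11 → L, 161.4417/10 → 16 → Q; chars LQ.
Square (2°×1°, digits 0–9): 16.0358/2 → 8, 1.4417/1 → 1; chars 81.
Subsquare (5′×2.5′, letters a–x): 0.0358/0.0833333 → 0 → a, 0.4417/0.0416667 → 10 → k; chars ak.

LQ81ak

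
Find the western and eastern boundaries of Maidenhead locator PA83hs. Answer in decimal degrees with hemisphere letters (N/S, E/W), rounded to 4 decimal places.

136.5833° E, 136.6667° E

Field P=15, A=0: +15·20° lon, +0·10° lat → SW at lon 120°, lat -90°.
Square 8, 3: +8·2° lon, +3·1° lat → SW at lon 136°, lat -87°.
Subsquare h=7, s=18: +7·0.0833333° lon, +18·0.0416667° lat → SW at lon 136.583°, lat -86.25°.
Cell spans 0.0833333° lon × 0.0416667° lat.
west 136.5833° E, east 136.6667° E.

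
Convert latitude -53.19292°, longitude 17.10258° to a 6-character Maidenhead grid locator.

Shift to the Maidenhead origin (180°W, 90°S): lon 197.1026, lat 36.8071.
Field: 197.1026/20 → 9 → J, 36.8071/10 → 3 → D; chars JD.
Square: 17.1026/2 → 8, 6.8071/1 → 6; chars 86.
Subsquare: 1.1026/0.0833333 → 13 → n, 0.8071/0.0416667 → 19 → t; chars nt.

JD86nt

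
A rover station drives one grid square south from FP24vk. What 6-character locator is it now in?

FP24vj

Latitude subsquare k = 10; −1 → 9 = j.
The longitude characters are unchanged.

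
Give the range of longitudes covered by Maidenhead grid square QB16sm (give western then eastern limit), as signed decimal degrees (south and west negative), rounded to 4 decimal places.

143.5000, 143.5833

Field Q=16, B=1: +16·20° lon, +1·10° lat → SW at lon 140°, lat -80°.
Square 1, 6: +1·2° lon, +6·1° lat → SW at lon 142°, lat -74°.
Subsquare s=18, m=12: +18·0.0833333° lon, +12·0.0416667° lat → SW at lon 143.5°, lat -73.5°.
Cell spans 0.0833333° lon × 0.0416667° lat.
west 143.5000, east 143.5833.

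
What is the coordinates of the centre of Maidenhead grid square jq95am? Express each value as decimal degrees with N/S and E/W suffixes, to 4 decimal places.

75.5208° N, 18.0417° E

Field J=9, Q=16: +9·20° lon, +16·10° lat → SW at lon 0°, lat 70°.
Square 9, 5: +9·2° lon, +5·1° lat → SW at lon 18°, lat 75°.
Subsquare a=0, m=12: +0·0.0833333° lon, +12·0.0416667° lat → SW at lon 18°, lat 75.5°.
Cell spans 0.0833333° lon × 0.0416667° lat. Centre is SW corner plus half of each.
latitude 75.5208° N, longitude 18.0417° E.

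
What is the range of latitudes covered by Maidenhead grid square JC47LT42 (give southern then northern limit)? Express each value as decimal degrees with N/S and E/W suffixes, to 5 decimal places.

Field J=9, C=2: +9·20° lon, +2·10° lat → SW at lon 0°, lat -70°.
Square 4, 7: +4·2° lon, +7·1° lat → SW at lon 8°, lat -63°.
Subsquare l=11, t=19: +11·0.0833333° lon, +19·0.0416667° lat → SW at lon 8.91667°, lat -62.2083°.
Extended square 4, 2: +4·0.00833333° lon, +2·0.00416667° lat → SW at lon 8.95°, lat -62.2°.
Cell spans 0.00833333° lon × 0.00416667° lat.
south 62.20000° S, north 62.19583° S.

62.20000° S, 62.19583° S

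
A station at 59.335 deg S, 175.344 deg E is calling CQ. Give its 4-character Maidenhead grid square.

RD70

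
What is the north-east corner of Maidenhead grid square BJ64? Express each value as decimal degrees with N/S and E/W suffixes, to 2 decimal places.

5.00° N, 146.00° W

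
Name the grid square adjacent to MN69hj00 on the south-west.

MN69gi99

Longitude extended square 0; −1 → -1, wraps to 9, carry into subsquare.
Longitude subsquare h = 7; −1 → 6 = g.
Latitude extended square 0; −1 → -1, wraps to 9, carry into subsquare.
Latitude subsquare j = 9; −1 → 8 = i.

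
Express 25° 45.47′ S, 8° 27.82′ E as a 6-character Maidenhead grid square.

JG44ff

Add 180° to longitude and 90° to latitude: 188.4637, 64.2422.
Field: lon ⌊188.4637/20⌋ = 9 → J; lat ⌊64.2422/10⌋ = 6 → G.
Square: lon ⌊8.4637/2⌋ = 4; lat ⌊4.2422/1⌋ = 4.
Subsquare: lon ⌊0.4637/0.0833333⌋ = 5 → f; lat ⌊0.2422/0.0416667⌋ = 5 → f.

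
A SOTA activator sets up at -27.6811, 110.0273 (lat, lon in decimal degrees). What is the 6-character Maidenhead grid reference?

OG52ah

Add 180° to longitude and 90° to latitude: 290.0273, 62.3189.
Field: lon ⌊290.0273/20⌋ = 14 → O; lat ⌊62.3189/10⌋ = 6 → G.
Square: lon ⌊10.0273/2⌋ = 5; lat ⌊2.3189/1⌋ = 2.
Subsquare: lon ⌊0.0273/0.0833333⌋ = 0 → a; lat ⌊0.3189/0.0416667⌋ = 7 → h.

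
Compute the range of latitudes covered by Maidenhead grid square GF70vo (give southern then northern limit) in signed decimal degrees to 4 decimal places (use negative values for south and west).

Field G=6, F=5: +6·20° lon, +5·10° lat → SW at lon -60°, lat -40°.
Square 7, 0: +7·2° lon, +0·1° lat → SW at lon -46°, lat -40°.
Subsquare v=21, o=14: +21·0.0833333° lon, +14·0.0416667° lat → SW at lon -44.25°, lat -39.4167°.
Cell spans 0.0833333° lon × 0.0416667° lat.
south -39.4167, north -39.3750.

-39.4167, -39.3750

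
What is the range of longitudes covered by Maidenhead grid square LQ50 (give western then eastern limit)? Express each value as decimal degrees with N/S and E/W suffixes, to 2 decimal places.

50.00° E, 52.00° E

Field L=11, Q=16: +11·20° lon, +16·10° lat → SW at lon 40°, lat 70°.
Square 5, 0: +5·2° lon, +0·1° lat → SW at lon 50°, lat 70°.
Cell spans 2° lon × 1° lat.
west 50.00° E, east 52.00° E.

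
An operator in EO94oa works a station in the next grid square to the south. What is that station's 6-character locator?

EO93ox

Latitude subsquare a = 0; −1 → -1, wraps to 23 = x, carry into square.
Latitude square 4; −1 → 3.
The longitude characters are unchanged.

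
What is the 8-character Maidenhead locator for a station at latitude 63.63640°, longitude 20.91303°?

KP03kp92

Add 180° to longitude and 90° to latitude: 200.91303, 153.63640.
Field (20°×10°, letters A–R): lon ⌊200.91303/20⌋ = 10 → K; lat ⌊153.63640/10⌋ = 15 → P.
Square (2°×1°, digits 0–9): lon ⌊0.91303/2⌋ = 0; lat ⌊3.63640/1⌋ = 3.
Subsquare (5′×2.5′, letters a–x): lon ⌊0.91303/0.0833333⌋ = 10 → k; lat ⌊0.63640/0.0416667⌋ = 15 → p.
Extended square (30″×15″, digits 0–9): lon ⌊0.07970/0.00833333⌋ = 9; lat ⌊0.01140/0.00416667⌋ = 2.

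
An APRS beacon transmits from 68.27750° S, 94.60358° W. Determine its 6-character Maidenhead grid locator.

Shift to the Maidenhead origin (180°W, 90°S): lon 85.3964, lat 21.7225.
Field: 85.3964/20 → 4 → E, 21.7225/10 → 2 → C; chars EC.
Square: 5.3964/2 → 2, 1.7225/1 → 1; chars 21.
Subsquare: 1.3964/0.0833333 → 16 → q, 0.7225/0.0416667 → 17 → r; chars qr.

EC21qr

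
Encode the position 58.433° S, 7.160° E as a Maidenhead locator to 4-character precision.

Offset from 180°W / 90°S: lon 187.16°, lat 31.57°.
Field: lon ⌊187.16/20⌋ = 9 → J; lat ⌊31.57/10⌋ = 3 → D.
Square: lon ⌊7.16/2⌋ = 3; lat ⌊1.57/1⌋ = 1.

JD31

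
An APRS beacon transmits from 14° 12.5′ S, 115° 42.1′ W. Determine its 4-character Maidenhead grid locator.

DH25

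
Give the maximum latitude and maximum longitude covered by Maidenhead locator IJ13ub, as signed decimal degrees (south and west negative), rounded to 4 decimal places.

3.0833, -16.2500

Field I=8, J=9: +8·20° lon, +9·10° lat → SW at lon -20°, lat 0°.
Square 1, 3: +1·2° lon, +3·1° lat → SW at lon -18°, lat 3°.
Subsquare u=20, b=1: +20·0.0833333° lon, +1·0.0416667° lat → SW at lon -16.3333°, lat 3.04167°.
Cell spans 0.0833333° lon × 0.0416667° lat. NE corner is SW corner plus one full cell.
latitude 3.0833, longitude -16.2500.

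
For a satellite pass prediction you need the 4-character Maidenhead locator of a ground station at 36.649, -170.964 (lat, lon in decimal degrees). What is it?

Shift to the Maidenhead origin (180°W, 90°S): lon 9.04, lat 126.65.
Field: 9.04/20 → 0 → A, 126.65/10 → 12 → M; chars AM.
Square: 9.04/2 → 4, 6.65/1 → 6; chars 46.

AM46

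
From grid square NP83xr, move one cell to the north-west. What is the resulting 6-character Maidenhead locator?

NP83ws

Longitude subsquare x = 23; −1 → 22 = w.
Latitude subsquare r = 17; +1 → 18 = s.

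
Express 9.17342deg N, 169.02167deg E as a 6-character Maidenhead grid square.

RJ49me

Shift to the Maidenhead origin (180°W, 90°S): lon 349.0217, lat 99.1734.
Field (20°×10°, letters A–R): 349.0217/20 → 17 → R, 99.1734/10 → 9 → J; chars RJ.
Square (2°×1°, digits 0–9): 9.0217/2 → 4, 9.1734/1 → 9; chars 49.
Subsquare (5′×2.5′, letters a–x): 1.0217/0.0833333 → 12 → m, 0.1734/0.0416667 → 4 → e; chars me.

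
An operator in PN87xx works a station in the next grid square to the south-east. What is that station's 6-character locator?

PN97aw

Longitude subsquare x = 23; +1 → 24, wraps to 0 = a, carry into square.
Longitude square 8; +1 → 9.
Latitude subsquare x = 23; −1 → 22 = w.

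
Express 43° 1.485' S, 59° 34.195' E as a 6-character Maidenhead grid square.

LE96sx

Offset from 180°W / 90°S: lon 239.5699°, lat 46.9753°.
Field (20°×10°, letters A–R): lon ⌊239.5699/20⌋ = 11 → L; lat ⌊46.9753/10⌋ = 4 → E.
Square (2°×1°, digits 0–9): lon ⌊19.5699/2⌋ = 9; lat ⌊6.9753/1⌋ = 6.
Subsquare (5′×2.5′, letters a–x): lon ⌊1.5699/0.0833333⌋ = 18 → s; lat ⌊0.9753/0.0416667⌋ = 23 → x.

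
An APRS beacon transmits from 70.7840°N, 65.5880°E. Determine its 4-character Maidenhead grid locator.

Add 180° to longitude and 90° to latitude: 245.59, 160.78.
Field (20°×10°, letters A–R): 245.59/20 → 12 → M, 160.78/10 → 16 → Q; chars MQ.
Square (2°×1°, digits 0–9): 5.59/2 → 2, 0.78/1 → 0; chars 20.

MQ20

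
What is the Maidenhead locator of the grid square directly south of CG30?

CF39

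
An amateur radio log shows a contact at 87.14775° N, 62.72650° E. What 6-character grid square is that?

MR17id

Offset from 180°W / 90°S: lon 242.7265°, lat 177.1478°.
Field: lon ⌊242.7265/20⌋ = 12 → M; lat ⌊177.1478/10⌋ = 17 → R.
Square: lon ⌊2.7265/2⌋ = 1; lat ⌊7.1478/1⌋ = 7.
Subsquare: lon ⌊0.7265/0.0833333⌋ = 8 → i; lat ⌊0.1478/0.0416667⌋ = 3 → d.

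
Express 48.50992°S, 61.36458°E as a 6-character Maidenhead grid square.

ME01ql

Shift to the Maidenhead origin (180°W, 90°S): lon 241.3646, lat 41.4901.
Field: 241.3646/20 → 12 → M, 41.4901/10 → 4 → E; chars ME.
Square: 1.3646/2 → 0, 1.4901/1 → 1; chars 01.
Subsquare: 1.3646/0.0833333 → 16 → q, 0.4901/0.0416667 → 11 → l; chars ql.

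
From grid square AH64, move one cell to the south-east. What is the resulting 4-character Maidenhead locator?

AH73

Longitude square 6; +1 → 7.
Latitude square 4; −1 → 3.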